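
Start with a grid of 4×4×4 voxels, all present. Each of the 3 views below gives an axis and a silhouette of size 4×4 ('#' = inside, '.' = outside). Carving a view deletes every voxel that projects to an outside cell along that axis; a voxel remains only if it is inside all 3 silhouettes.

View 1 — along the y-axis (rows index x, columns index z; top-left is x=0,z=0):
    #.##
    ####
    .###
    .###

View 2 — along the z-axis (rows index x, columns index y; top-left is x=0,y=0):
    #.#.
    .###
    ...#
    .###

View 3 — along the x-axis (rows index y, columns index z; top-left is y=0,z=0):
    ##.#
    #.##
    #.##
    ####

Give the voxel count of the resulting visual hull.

|visual hull| = 25

initial block: 4^3 = 64
carve view 1 (along y, XZ-mask fill 13/16): 52 voxels remain
carve view 2 (along z, XY-mask fill 9/16): 30 voxels remain
carve view 3 (along x, YZ-mask fill 13/16): 25 voxels remain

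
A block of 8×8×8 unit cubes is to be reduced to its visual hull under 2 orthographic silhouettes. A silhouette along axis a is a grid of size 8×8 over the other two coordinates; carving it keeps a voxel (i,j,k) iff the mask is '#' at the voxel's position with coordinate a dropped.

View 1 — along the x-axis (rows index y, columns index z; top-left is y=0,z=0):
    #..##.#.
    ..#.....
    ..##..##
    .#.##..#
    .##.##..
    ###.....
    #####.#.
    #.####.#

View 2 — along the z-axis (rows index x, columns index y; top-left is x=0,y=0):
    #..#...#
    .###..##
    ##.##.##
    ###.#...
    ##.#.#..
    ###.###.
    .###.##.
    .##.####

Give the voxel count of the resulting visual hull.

|visual hull| = 149

initial block: 8^3 = 512
step 1: project along x, AND mask (32/64) → |grid| = 256
step 2: project along z, AND mask (39/64) → |grid| = 149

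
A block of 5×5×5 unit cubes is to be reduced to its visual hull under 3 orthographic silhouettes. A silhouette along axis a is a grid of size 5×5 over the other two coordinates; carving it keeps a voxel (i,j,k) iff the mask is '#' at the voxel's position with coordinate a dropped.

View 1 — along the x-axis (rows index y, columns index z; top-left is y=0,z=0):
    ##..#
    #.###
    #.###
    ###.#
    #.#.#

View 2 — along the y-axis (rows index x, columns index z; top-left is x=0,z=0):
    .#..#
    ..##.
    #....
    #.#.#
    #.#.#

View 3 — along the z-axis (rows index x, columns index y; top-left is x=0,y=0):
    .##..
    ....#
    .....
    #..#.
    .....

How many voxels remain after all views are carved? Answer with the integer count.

|visual hull| = 8

start: 5×5×5 = 125 voxels
[1] x-view keeps 18 columns → grid now 90
[2] y-view keeps 11 columns → grid now 46
[3] z-view keeps 5 columns → grid now 8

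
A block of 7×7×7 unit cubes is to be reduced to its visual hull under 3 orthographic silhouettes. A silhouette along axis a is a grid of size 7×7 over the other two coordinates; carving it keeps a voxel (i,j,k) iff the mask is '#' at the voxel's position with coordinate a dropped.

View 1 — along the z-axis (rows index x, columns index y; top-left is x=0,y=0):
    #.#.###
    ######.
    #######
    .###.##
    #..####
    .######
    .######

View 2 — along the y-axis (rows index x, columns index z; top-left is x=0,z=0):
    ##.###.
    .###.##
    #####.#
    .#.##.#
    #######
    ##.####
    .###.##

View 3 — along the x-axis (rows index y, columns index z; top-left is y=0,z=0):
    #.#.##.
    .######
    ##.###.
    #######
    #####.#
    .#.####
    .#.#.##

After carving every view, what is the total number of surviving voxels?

initial block: 7^3 = 343
V1 z: intersect with XY mask (40 set) -- 280 left
V2 y: intersect with XZ mask (38 set) -- 218 left
V3 x: intersect with YZ mask (37 set) -- 172 left

voxel count = 172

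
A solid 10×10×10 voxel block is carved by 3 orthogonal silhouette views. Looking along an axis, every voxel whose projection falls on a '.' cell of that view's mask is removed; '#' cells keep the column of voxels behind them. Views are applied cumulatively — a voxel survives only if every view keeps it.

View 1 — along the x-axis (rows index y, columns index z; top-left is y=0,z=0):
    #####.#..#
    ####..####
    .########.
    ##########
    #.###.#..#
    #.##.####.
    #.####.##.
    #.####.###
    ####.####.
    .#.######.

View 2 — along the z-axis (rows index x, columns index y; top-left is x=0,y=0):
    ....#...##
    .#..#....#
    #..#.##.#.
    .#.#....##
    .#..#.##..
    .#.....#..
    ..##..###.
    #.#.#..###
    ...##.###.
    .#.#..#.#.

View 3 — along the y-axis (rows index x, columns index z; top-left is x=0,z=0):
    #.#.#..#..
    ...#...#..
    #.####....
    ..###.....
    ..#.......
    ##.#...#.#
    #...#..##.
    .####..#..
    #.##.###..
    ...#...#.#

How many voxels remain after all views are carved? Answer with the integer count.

remaining voxels: 135

before carving: 1000 voxels (10×10×10)
after view 1 [x-axis, 76 of 100 cells solid] → remaining = 760
after view 2 [z-axis, 41 of 100 cells solid] → remaining = 316
after view 3 [y-axis, 38 of 100 cells solid] → remaining = 135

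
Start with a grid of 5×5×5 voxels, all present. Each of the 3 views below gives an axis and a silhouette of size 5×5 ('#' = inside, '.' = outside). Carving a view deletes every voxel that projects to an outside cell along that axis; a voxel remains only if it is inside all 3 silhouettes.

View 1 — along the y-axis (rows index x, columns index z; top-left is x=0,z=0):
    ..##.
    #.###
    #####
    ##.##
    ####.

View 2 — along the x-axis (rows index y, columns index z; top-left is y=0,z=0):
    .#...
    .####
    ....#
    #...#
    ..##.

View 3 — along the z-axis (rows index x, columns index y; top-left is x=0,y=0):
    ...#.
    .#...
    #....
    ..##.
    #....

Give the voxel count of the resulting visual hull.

start: 5×5×5 = 125 voxels
[1] y-view keeps 19 columns → grid now 95
[2] x-view keeps 10 columns → grid now 37
[3] z-view keeps 6 columns → grid now 8

remaining voxels: 8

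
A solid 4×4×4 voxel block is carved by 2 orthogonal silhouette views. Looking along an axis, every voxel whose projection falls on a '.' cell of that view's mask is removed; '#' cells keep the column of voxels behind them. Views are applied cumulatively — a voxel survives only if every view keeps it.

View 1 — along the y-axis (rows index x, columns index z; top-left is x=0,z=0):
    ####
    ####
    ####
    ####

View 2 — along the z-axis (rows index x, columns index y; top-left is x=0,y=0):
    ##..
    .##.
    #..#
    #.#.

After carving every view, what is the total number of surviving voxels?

|visual hull| = 32

start: 4×4×4 = 64 voxels
step 1: project along y, AND mask (16/16) → |grid| = 64
step 2: project along z, AND mask (8/16) → |grid| = 32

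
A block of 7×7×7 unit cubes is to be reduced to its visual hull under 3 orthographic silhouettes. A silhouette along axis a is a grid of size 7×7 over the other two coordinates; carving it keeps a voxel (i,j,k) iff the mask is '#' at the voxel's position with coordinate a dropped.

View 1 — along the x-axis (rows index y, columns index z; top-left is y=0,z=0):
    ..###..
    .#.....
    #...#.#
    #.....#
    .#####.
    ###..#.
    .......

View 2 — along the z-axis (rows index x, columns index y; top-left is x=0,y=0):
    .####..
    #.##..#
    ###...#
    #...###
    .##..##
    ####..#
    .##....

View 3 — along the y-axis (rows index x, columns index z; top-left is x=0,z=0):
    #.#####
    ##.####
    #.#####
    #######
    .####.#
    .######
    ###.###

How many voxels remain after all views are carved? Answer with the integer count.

start: 7×7×7 = 343 voxels
after view 1 [x-axis, 18 of 49 cells solid] → remaining = 126
after view 2 [z-axis, 27 of 49 cells solid] → remaining = 59
after view 3 [y-axis, 42 of 49 cells solid] → remaining = 50

|visual hull| = 50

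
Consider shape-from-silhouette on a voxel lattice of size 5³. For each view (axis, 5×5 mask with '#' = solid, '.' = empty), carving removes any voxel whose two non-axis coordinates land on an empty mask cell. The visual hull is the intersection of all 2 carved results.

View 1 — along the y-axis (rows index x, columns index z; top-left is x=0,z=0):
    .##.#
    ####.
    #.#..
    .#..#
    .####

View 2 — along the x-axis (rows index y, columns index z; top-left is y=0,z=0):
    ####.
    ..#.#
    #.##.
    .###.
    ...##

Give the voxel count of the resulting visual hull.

remaining voxels: 42

initial block: 5^3 = 125
V1 y: intersect with XZ mask (15 set) -- 75 left
V2 x: intersect with YZ mask (14 set) -- 42 left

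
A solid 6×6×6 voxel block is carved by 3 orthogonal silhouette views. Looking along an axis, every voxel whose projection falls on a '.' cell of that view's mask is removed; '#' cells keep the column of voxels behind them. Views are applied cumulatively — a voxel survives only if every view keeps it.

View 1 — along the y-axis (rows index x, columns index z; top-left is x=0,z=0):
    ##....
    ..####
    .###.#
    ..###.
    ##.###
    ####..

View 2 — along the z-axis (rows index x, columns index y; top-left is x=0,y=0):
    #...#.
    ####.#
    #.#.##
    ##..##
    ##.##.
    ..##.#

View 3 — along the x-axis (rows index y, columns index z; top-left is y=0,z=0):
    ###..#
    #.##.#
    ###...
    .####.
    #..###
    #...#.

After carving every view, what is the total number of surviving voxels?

start: 6×6×6 = 216 voxels
after view 1 [y-axis, 22 of 36 cells solid] → remaining = 132
after view 2 [z-axis, 22 of 36 cells solid] → remaining = 84
after view 3 [x-axis, 21 of 36 cells solid] → remaining = 46

remaining voxels: 46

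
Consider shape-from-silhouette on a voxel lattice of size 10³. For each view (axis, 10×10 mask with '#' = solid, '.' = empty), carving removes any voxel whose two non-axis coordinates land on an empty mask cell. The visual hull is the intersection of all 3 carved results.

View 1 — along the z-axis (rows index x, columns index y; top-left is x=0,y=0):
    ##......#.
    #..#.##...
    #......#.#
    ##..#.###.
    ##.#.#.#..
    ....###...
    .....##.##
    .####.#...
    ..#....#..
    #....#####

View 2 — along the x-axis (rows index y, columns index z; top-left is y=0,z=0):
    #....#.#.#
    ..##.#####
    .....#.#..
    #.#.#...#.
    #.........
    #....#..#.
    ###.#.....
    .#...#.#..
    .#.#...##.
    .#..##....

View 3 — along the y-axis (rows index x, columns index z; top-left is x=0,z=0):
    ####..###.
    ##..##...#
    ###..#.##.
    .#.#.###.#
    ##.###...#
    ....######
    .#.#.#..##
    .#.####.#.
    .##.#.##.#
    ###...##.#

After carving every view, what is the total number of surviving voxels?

before carving: 1000 voxels (10×10×10)
[1] z-view keeps 41 columns → grid now 410
[2] x-view keeps 35 columns → grid now 150
[3] y-view keeps 59 columns → grid now 91

|visual hull| = 91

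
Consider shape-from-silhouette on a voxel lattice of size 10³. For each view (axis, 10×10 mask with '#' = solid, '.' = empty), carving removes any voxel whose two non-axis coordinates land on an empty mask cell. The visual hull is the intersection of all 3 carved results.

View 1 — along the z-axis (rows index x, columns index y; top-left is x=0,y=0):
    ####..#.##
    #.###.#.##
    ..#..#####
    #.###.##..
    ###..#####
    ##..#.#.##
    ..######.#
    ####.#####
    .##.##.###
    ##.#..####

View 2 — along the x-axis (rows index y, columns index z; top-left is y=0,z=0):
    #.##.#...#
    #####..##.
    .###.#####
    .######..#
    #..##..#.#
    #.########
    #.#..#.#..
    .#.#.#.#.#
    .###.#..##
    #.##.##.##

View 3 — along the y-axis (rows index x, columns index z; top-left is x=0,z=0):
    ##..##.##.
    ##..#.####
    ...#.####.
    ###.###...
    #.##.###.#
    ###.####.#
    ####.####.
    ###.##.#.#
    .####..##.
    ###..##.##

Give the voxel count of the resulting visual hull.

voxel count = 290

start: 10×10×10 = 1000 voxels
V1 z: intersect with XY mask (70 set) -- 700 left
V2 x: intersect with YZ mask (63 set) -- 435 left
V3 y: intersect with XZ mask (67 set) -- 290 left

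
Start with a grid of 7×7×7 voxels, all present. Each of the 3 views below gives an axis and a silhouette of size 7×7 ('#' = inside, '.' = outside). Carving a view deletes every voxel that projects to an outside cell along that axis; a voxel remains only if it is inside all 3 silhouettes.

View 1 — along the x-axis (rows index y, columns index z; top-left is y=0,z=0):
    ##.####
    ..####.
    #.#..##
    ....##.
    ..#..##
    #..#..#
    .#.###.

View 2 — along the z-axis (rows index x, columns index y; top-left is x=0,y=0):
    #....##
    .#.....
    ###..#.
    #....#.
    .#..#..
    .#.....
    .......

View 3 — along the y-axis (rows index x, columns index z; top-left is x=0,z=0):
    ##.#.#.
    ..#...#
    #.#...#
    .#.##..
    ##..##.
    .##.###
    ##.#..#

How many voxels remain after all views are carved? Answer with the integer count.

full grid |V| = 343
carve view 1 (along x, YZ-mask fill 26/49): 182 voxels remain
carve view 2 (along z, XY-mask fill 13/49): 54 voxels remain
carve view 3 (along y, XZ-mask fill 25/49): 28 voxels remain

remaining voxels: 28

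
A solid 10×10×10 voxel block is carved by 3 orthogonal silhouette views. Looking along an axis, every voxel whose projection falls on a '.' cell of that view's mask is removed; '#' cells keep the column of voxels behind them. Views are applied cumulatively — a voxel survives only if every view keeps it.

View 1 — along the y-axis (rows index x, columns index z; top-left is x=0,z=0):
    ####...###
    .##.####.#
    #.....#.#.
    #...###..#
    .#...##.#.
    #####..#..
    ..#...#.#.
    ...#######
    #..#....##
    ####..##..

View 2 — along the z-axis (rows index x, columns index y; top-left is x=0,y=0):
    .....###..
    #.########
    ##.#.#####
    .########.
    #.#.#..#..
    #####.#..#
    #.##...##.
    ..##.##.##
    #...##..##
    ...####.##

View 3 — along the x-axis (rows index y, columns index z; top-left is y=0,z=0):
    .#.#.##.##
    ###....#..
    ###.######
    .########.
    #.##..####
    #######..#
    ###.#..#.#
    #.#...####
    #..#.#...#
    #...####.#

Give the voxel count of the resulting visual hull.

216 voxels

before carving: 1000 voxels (10×10×10)
[1] y-view keeps 52 columns → grid now 520
[2] z-view keeps 61 columns → grid now 319
[3] x-view keeps 64 columns → grid now 216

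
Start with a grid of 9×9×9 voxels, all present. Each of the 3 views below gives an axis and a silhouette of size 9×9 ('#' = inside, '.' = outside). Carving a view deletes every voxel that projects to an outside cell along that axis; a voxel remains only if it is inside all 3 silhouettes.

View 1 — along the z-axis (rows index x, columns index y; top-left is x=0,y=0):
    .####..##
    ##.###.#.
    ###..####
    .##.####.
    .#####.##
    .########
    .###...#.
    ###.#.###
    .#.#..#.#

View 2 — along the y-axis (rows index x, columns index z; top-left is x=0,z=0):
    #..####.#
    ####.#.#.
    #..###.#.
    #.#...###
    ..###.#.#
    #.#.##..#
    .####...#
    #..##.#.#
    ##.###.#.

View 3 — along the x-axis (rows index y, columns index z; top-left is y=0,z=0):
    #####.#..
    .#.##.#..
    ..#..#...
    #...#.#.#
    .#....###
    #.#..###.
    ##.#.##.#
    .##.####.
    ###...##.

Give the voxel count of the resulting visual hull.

remaining voxels: 136

start: 9×9×9 = 729 voxels
carve view 1 (along z, XY-mask fill 55/81): 495 voxels remain
carve view 2 (along y, XZ-mask fill 48/81): 291 voxels remain
carve view 3 (along x, YZ-mask fill 42/81): 136 voxels remain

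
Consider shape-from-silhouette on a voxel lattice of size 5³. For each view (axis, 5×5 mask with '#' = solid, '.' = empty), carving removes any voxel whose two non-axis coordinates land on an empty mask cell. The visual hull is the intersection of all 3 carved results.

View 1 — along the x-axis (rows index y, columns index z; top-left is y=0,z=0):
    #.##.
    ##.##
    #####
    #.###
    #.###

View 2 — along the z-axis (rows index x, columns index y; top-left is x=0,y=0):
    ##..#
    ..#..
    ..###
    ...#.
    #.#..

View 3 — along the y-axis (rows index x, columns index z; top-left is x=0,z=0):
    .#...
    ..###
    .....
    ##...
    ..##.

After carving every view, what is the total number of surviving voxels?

|visual hull| = 9

start: 5×5×5 = 125 voxels
  1. axis=0 (YZ plane), |mask|=20  ⇒  voxels=100
  2. axis=2 (XY plane), |mask|=10  ⇒  voxels=41
  3. axis=1 (XZ plane), |mask|=8  ⇒  voxels=9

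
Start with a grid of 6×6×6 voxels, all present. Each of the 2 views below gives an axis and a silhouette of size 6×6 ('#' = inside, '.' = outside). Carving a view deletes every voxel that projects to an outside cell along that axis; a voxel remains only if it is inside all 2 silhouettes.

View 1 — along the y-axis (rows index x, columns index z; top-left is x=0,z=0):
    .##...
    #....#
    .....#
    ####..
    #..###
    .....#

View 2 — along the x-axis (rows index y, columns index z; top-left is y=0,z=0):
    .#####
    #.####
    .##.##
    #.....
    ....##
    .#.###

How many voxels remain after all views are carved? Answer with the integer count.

49 voxels

initial block: 6^3 = 216
[1] y-view keeps 14 columns → grid now 84
[2] x-view keeps 21 columns → grid now 49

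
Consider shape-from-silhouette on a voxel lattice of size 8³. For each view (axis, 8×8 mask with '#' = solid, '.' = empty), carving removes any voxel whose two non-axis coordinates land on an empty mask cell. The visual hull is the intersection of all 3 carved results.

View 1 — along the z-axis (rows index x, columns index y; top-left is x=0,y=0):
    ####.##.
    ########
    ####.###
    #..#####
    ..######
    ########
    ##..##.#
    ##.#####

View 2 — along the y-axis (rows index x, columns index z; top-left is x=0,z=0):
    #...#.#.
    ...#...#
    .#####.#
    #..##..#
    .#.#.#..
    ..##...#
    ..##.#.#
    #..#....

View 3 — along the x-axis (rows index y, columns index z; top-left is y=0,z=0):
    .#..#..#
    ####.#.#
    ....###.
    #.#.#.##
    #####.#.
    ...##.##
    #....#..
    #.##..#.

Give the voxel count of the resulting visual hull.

89 voxels

full grid |V| = 512
  1. axis=2 (XY plane), |mask|=53  ⇒  voxels=424
  2. axis=1 (XZ plane), |mask|=27  ⇒  voxels=176
  3. axis=0 (YZ plane), |mask|=33  ⇒  voxels=89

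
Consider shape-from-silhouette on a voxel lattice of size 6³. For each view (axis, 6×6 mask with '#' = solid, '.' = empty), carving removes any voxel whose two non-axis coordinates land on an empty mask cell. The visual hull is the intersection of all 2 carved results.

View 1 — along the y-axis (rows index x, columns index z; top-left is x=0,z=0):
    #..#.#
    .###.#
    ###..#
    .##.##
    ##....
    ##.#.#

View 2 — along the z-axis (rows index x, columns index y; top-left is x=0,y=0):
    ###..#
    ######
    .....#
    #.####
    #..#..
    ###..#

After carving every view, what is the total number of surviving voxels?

before carving: 216 voxels (6×6×6)
step 1: project along y, AND mask (21/36) → |grid| = 126
step 2: project along z, AND mask (22/36) → |grid| = 80

80 voxels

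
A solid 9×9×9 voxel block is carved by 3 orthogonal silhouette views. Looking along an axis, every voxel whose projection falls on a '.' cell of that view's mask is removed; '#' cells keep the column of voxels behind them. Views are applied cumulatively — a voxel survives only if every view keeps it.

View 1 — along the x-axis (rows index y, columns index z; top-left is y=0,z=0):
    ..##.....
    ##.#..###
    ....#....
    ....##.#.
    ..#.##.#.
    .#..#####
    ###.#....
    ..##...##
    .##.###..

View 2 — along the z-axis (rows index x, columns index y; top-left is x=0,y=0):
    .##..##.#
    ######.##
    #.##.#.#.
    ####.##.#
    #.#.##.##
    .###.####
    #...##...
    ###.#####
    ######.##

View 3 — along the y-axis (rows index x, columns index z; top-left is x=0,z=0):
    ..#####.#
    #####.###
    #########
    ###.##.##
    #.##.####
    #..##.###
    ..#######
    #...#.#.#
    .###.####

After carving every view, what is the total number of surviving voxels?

start: 9×9×9 = 729 voxels
after view 1 [x-axis, 35 of 81 cells solid] → remaining = 315
after view 2 [z-axis, 57 of 81 cells solid] → remaining = 222
after view 3 [y-axis, 61 of 81 cells solid] → remaining = 163

|visual hull| = 163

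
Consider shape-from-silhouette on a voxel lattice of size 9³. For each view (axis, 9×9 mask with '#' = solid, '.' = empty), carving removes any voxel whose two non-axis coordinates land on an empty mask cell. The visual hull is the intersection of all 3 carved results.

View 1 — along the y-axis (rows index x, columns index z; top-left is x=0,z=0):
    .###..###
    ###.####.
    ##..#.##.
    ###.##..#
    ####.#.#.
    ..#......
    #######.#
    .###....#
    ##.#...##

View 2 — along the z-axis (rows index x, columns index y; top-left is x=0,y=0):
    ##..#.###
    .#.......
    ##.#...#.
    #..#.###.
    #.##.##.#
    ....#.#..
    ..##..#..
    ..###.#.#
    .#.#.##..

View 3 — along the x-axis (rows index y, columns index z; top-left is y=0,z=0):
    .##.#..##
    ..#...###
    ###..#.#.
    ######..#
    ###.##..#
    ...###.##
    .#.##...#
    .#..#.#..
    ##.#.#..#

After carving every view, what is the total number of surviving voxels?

|visual hull| = 116

start: 9×9×9 = 729 voxels
[1] y-view keeps 48 columns → grid now 432
[2] z-view keeps 36 columns → grid now 195
[3] x-view keeps 44 columns → grid now 116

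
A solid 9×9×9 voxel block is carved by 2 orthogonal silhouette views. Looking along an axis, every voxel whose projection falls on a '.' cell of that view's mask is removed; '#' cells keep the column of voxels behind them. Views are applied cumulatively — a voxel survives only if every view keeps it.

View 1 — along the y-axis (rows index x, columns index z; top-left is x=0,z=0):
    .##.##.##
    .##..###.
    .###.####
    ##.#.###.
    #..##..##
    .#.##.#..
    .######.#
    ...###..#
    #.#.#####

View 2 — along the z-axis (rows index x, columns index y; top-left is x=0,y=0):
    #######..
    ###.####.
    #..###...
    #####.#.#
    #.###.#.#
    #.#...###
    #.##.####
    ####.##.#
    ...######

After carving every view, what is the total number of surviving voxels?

remaining voxels: 316

full grid |V| = 729
[1] y-view keeps 51 columns → grid now 459
[2] z-view keeps 56 columns → grid now 316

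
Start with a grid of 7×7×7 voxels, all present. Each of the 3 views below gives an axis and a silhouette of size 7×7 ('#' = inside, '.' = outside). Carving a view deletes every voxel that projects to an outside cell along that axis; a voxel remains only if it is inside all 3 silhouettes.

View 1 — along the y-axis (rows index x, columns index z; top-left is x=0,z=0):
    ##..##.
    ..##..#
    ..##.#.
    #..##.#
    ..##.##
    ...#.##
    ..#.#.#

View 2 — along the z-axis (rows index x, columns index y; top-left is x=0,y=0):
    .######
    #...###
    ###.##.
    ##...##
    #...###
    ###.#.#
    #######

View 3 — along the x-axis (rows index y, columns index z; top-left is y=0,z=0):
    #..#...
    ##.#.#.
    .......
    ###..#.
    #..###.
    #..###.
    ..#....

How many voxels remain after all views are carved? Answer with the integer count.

voxel count = 45

before carving: 343 voxels (7×7×7)
  1. axis=1 (XZ plane), |mask|=24  ⇒  voxels=168
  2. axis=2 (XY plane), |mask|=35  ⇒  voxels=119
  3. axis=0 (YZ plane), |mask|=19  ⇒  voxels=45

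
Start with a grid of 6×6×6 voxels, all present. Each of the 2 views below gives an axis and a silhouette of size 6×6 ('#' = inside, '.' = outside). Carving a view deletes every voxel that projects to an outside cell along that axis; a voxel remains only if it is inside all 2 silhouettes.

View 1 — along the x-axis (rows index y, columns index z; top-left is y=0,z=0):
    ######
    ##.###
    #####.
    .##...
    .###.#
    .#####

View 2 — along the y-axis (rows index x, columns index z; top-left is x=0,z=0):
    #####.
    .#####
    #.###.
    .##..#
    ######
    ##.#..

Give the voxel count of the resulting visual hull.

voxel count = 120

start: 6×6×6 = 216 voxels
  1. axis=0 (YZ plane), |mask|=27  ⇒  voxels=162
  2. axis=1 (XZ plane), |mask|=26  ⇒  voxels=120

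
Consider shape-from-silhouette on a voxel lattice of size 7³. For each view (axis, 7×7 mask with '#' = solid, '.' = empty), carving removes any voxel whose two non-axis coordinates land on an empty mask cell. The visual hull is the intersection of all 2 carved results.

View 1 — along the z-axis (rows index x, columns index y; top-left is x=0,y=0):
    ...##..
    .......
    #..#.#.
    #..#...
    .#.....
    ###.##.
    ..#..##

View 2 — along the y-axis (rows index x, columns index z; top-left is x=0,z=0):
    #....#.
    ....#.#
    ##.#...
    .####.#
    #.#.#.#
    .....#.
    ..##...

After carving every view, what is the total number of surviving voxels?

before carving: 343 voxels (7×7×7)
[1] z-view keeps 16 columns → grid now 112
[2] y-view keeps 19 columns → grid now 38

remaining voxels: 38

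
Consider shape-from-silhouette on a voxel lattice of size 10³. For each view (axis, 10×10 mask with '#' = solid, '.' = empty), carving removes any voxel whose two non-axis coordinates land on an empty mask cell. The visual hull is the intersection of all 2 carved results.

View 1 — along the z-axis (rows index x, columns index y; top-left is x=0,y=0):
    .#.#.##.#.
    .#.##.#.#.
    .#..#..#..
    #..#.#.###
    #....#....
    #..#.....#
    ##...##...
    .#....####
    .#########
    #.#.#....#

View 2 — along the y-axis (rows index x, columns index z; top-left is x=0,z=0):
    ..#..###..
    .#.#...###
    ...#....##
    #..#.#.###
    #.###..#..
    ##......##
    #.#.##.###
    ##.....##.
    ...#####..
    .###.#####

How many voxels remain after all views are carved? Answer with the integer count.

start: 10×10×10 = 1000 voxels
[1] z-view keeps 46 columns → grid now 460
[2] y-view keeps 51 columns → grid now 237

remaining voxels: 237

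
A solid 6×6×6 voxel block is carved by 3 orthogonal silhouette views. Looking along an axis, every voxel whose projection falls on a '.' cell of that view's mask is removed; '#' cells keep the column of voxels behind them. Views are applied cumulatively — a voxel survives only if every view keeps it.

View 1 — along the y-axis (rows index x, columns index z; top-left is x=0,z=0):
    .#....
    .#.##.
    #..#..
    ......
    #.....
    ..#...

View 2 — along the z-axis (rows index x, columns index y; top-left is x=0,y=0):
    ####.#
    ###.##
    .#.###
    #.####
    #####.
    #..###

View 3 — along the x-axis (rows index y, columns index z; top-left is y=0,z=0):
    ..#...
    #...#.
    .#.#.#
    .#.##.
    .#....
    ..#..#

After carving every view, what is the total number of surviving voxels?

voxel count = 11

initial block: 6^3 = 216
  1. axis=1 (XZ plane), |mask|=8  ⇒  voxels=48
  2. axis=2 (XY plane), |mask|=28  ⇒  voxels=37
  3. axis=0 (YZ plane), |mask|=12  ⇒  voxels=11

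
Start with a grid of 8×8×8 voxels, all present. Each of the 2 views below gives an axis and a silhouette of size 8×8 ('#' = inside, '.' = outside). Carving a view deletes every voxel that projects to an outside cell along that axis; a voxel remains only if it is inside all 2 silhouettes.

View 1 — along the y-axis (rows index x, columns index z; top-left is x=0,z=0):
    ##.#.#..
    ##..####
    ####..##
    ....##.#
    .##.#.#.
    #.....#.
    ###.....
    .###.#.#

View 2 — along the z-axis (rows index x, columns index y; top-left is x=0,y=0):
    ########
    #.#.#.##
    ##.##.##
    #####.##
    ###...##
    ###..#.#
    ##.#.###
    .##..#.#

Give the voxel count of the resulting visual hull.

187 voxels

initial block: 8^3 = 512
after view 1 [y-axis, 33 of 64 cells solid] → remaining = 264
after view 2 [z-axis, 46 of 64 cells solid] → remaining = 187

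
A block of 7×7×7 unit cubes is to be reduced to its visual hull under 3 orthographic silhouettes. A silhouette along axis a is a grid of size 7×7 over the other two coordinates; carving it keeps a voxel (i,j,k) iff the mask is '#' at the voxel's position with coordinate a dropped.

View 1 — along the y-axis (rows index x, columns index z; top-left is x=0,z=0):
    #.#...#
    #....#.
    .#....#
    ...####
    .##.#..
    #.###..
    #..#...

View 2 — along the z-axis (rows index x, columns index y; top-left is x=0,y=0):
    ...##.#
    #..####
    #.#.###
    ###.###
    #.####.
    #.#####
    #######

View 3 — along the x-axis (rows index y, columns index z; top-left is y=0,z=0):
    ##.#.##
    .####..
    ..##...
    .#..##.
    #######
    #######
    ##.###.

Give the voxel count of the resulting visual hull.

73 voxels

initial block: 7^3 = 343
[1] y-view keeps 20 columns → grid now 140
[2] z-view keeps 37 columns → grid now 106
[3] x-view keeps 33 columns → grid now 73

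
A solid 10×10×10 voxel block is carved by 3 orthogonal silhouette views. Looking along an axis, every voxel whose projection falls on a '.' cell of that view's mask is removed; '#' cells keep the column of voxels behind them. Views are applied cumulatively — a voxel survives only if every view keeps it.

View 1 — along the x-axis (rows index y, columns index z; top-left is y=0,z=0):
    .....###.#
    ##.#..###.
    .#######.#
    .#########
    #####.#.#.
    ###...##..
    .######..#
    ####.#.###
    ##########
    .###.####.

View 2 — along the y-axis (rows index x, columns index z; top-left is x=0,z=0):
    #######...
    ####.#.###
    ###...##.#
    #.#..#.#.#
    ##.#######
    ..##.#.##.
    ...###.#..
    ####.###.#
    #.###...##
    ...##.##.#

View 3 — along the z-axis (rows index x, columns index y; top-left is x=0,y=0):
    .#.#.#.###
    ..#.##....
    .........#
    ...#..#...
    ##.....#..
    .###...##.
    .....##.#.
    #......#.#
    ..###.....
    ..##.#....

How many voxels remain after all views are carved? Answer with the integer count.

before carving: 1000 voxels (10×10×10)
V1 x: intersect with YZ mask (71 set) -- 710 left
V2 y: intersect with XZ mask (63 set) -- 449 left
V3 z: intersect with XY mask (32 set) -- 147 left

remaining voxels: 147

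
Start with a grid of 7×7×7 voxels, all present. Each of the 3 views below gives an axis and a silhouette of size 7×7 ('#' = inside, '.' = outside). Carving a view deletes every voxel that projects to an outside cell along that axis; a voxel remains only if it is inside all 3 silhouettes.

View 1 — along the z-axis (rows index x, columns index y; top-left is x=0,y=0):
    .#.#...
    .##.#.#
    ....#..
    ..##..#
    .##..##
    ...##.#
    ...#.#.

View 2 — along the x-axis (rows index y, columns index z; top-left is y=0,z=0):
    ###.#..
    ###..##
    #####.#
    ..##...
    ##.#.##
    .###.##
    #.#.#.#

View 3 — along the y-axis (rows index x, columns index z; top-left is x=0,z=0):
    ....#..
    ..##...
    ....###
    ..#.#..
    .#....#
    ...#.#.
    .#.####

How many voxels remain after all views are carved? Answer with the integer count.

remaining voxels: 27

initial block: 7^3 = 343
step 1: project along z, AND mask (19/49) → |grid| = 133
step 2: project along x, AND mask (31/49) → |grid| = 82
step 3: project along y, AND mask (17/49) → |grid| = 27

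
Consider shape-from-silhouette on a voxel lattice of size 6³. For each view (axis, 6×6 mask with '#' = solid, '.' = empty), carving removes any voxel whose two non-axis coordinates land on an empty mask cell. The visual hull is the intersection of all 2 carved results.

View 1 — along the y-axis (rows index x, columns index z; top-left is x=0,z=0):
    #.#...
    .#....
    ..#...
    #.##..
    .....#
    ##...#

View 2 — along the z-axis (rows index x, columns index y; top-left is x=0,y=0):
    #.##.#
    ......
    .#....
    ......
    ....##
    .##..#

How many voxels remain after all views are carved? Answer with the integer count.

20 voxels

initial block: 6^3 = 216
after view 1 [y-axis, 11 of 36 cells solid] → remaining = 66
after view 2 [z-axis, 10 of 36 cells solid] → remaining = 20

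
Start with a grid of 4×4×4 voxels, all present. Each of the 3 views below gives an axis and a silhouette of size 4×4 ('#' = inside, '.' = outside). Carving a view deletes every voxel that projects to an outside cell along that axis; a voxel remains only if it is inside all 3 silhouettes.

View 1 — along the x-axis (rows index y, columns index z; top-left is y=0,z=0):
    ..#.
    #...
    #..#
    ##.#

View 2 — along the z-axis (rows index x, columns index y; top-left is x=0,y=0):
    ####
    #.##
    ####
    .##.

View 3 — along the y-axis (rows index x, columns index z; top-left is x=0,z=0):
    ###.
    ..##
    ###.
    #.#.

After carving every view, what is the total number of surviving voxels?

before carving: 64 voxels (4×4×4)
step 1: project along x, AND mask (7/16) → |grid| = 28
step 2: project along z, AND mask (13/16) → |grid| = 23
step 3: project along y, AND mask (10/16) → |grid| = 15

voxel count = 15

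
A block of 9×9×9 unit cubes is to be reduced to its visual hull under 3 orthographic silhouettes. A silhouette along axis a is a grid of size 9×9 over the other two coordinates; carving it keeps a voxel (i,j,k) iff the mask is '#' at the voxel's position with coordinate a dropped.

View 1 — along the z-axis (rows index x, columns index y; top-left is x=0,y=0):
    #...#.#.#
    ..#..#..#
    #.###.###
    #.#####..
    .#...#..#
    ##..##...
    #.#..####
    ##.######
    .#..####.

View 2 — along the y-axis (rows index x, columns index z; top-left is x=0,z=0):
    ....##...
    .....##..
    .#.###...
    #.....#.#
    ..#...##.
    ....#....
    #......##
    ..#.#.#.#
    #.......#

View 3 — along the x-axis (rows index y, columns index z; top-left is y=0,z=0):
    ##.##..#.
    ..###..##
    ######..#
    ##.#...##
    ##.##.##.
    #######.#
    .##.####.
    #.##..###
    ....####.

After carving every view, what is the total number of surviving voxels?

86 voxels

start: 9×9×9 = 729 voxels
  1. axis=2 (XY plane), |mask|=46  ⇒  voxels=414
  2. axis=1 (XZ plane), |mask|=24  ⇒  voxels=133
  3. axis=0 (YZ plane), |mask|=52  ⇒  voxels=86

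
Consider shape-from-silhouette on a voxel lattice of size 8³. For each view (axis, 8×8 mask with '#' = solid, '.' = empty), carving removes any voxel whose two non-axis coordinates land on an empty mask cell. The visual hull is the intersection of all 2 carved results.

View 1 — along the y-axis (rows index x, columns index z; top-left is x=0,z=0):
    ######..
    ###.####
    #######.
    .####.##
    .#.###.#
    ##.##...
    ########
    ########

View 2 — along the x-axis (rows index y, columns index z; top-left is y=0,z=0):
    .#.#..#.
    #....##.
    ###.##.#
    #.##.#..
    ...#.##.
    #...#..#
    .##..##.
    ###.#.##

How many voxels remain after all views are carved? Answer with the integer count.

201 voxels

start: 8×8×8 = 512 voxels
V1 y: intersect with XZ mask (51 set) -- 408 left
V2 x: intersect with YZ mask (32 set) -- 201 left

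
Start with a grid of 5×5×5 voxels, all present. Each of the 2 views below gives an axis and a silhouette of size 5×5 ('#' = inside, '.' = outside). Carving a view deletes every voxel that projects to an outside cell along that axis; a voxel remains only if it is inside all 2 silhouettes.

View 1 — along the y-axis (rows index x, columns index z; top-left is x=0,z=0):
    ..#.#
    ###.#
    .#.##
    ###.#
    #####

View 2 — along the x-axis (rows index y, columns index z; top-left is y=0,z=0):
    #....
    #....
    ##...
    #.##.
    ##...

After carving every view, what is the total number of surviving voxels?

initial block: 5^3 = 125
  1. axis=1 (XZ plane), |mask|=18  ⇒  voxels=90
  2. axis=0 (YZ plane), |mask|=9  ⇒  voxels=29

|visual hull| = 29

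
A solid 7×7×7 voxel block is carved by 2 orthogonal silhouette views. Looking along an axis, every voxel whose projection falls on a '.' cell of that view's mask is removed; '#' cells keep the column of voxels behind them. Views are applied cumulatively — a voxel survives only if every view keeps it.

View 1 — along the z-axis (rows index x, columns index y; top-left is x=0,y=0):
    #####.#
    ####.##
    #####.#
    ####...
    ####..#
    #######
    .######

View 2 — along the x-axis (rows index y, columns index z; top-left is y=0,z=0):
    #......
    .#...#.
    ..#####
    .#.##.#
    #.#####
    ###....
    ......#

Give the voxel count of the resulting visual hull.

122 voxels

full grid |V| = 343
  1. axis=2 (XY plane), |mask|=40  ⇒  voxels=280
  2. axis=0 (YZ plane), |mask|=22  ⇒  voxels=122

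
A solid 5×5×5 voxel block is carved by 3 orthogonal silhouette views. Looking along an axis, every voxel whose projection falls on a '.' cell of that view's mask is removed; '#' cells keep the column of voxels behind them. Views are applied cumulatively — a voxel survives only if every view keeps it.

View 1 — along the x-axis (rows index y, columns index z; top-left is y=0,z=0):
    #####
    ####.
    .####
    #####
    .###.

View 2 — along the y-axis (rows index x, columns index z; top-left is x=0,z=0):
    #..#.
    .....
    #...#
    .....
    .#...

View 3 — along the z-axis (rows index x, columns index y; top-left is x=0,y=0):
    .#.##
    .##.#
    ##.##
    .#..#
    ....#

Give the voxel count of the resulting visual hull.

initial block: 5^3 = 125
V1 x: intersect with YZ mask (21 set) -- 105 left
V2 y: intersect with XZ mask (5 set) -- 19 left
V3 z: intersect with XY mask (13 set) -- 11 left

remaining voxels: 11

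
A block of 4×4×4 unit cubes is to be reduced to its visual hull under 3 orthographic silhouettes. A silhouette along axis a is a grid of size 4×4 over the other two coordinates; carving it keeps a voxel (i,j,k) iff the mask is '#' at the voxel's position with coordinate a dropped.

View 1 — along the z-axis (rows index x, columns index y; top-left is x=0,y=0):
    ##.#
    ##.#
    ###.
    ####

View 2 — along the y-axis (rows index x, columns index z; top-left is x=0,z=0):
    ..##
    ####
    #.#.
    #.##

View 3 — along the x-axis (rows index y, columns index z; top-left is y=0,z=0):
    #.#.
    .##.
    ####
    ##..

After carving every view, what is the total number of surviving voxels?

remaining voxels: 20

before carving: 64 voxels (4×4×4)
  1. axis=2 (XY plane), |mask|=13  ⇒  voxels=52
  2. axis=1 (XZ plane), |mask|=11  ⇒  voxels=36
  3. axis=0 (YZ plane), |mask|=10  ⇒  voxels=20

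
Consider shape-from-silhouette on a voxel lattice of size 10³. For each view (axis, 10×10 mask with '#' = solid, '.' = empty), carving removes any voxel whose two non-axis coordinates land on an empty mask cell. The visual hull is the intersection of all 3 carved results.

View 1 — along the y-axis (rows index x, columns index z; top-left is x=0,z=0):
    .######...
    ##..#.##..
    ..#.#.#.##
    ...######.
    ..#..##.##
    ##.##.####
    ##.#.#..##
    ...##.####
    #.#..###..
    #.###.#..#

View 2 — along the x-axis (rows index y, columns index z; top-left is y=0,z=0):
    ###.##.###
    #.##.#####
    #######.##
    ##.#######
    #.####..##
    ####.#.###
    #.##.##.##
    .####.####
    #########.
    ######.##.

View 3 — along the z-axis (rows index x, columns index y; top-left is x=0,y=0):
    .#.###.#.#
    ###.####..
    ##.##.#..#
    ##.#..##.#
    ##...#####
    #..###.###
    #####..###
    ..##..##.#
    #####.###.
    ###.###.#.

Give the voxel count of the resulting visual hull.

full grid |V| = 1000
carve view 1 (along y, XZ-mask fill 58/100): 580 voxels remain
carve view 2 (along x, YZ-mask fill 81/100): 463 voxels remain
carve view 3 (along z, XY-mask fill 67/100): 307 voxels remain

307 voxels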